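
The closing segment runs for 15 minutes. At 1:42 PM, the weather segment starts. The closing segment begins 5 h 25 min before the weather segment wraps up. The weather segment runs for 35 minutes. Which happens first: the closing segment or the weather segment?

the closing segment

The weather segment ends at 1:42 PM + 35 min = 2:17 PM.
The closing segment starts at 2:17 PM − 325 min = 8:52 AM.
The closing segment starts at 8:52 AM and the weather segment starts at 1:42 PM, so the closing segment is first.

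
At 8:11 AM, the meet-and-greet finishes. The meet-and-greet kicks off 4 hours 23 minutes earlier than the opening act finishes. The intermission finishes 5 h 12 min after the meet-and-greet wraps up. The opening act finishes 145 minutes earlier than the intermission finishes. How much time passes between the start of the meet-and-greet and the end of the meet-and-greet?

The intermission ends at 8:11 AM + 312 min = 1:23 PM.
The opening act ends at 1:23 PM − 145 min = 10:58 AM.
The meet-and-greet starts at 10:58 AM − 263 min = 6:35 AM.
From 6:35 AM to 8:11 AM is 96 minutes.

96 minutes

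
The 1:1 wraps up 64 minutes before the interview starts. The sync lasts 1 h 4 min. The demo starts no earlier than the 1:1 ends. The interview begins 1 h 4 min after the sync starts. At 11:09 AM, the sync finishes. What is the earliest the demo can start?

10:05 AM

The sync starts at 11:09 AM − 64 min = 10:05 AM.
The interview starts at 10:05 AM + 64 min = 11:09 AM.
The 1:1 ends at 11:09 AM − 64 min = 10:05 AM.
The demo is bounded by the 1:1, so the earliest it can start is 10:05 AM.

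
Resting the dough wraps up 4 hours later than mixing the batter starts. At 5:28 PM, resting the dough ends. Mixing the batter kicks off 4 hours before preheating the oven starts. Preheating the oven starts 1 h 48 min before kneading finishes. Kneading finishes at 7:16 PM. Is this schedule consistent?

Yes

Preheating the oven starts at 7:16 PM − 108 min = 5:28 PM.
Mixing the batter starts at 5:28 PM − 240 min = 1:28 PM.
Resting the dough ends at 1:28 PM + 240 min = 5:28 PM.
That matches the stated 5:28 PM, so the schedule is consistent.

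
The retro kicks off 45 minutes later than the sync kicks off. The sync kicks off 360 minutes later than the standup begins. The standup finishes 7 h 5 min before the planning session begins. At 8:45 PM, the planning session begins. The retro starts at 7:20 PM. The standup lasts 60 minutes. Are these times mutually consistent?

The standup ends at 8:45 PM − 425 min = 1:40 PM.
The standup starts at 1:40 PM − 60 min = 12:40 PM.
The sync starts at 12:40 PM + 360 min = 6:40 PM.
The retro starts at 6:40 PM + 45 min = 7:25 PM.
But the retro is also said to start at 7:20 PM — a 5-minute conflict.

No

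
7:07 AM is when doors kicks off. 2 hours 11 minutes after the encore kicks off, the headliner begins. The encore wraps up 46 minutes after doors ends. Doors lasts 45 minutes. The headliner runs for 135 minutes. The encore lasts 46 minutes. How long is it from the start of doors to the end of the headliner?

Doors ends at 7:07 AM + 45 min = 7:52 AM.
The encore ends at 7:52 AM + 46 min = 8:38 AM.
The encore starts at 8:38 AM − 46 min = 7:52 AM.
The headliner starts at 7:52 AM + 131 min = 10:03 AM.
The headliner ends at 10:03 AM + 135 min = 12:18 PM.
From 7:07 AM to 12:18 PM is 311 minutes.

311 minutes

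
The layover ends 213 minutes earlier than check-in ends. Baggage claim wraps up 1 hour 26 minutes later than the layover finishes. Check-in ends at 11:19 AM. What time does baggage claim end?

9:12 AM

The layover ends at 11:19 AM − 213 min = 7:46 AM.
Baggage claim ends at 7:46 AM + 86 min = 9:12 AM.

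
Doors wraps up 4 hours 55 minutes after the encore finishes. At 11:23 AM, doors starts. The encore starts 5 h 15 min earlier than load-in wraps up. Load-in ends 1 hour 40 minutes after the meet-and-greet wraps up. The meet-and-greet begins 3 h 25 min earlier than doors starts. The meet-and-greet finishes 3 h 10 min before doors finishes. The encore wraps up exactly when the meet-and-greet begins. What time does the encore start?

6:08 AM

The meet-and-greet starts at 11:23 AM − 205 min = 7:58 AM.
So the encore ends at 7:58 AM.
Doors ends at 7:58 AM + 295 min = 12:53 PM.
The meet-and-greet ends at 12:53 PM − 190 min = 9:43 AM.
Load-in ends at 9:43 AM + 100 min = 11:23 AM.
The encore starts at 11:23 AM − 315 min = 6:08 AM.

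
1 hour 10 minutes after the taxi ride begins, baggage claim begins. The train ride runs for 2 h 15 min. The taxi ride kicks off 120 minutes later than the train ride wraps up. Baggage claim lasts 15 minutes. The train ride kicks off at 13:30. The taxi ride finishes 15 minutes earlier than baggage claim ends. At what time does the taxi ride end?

The train ride ends at 13:30 + 135 min = 15:45.
The taxi ride starts at 15:45 + 120 min = 17:45.
Baggage claim starts at 17:45 + 70 min = 18:55.
Baggage claim ends at 18:55 + 15 min = 19:10.
The taxi ride ends at 19:10 − 15 min = 18:55.

18:55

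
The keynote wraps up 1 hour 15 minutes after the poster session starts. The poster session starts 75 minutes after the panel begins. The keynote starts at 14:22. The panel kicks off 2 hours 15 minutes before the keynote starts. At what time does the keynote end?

The panel starts at 14:22 − 135 min = 12:07.
The poster session starts at 12:07 + 75 min = 13:22.
The keynote ends at 13:22 + 75 min = 14:37.

14:37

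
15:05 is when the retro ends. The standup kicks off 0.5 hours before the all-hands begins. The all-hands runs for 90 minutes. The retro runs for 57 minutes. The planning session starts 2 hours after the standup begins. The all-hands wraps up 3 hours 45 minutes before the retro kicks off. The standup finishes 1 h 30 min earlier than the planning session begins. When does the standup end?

08:53

The retro starts at 15:05 − 57 min = 14:08.
The all-hands ends at 14:08 − 225 min = 10:23.
The all-hands starts at 10:23 − 90 min = 08:53.
The standup starts at 08:53 − 30 min = 08:23.
The planning session starts at 08:23 + 120 min = 10:23.
The standup ends at 10:23 − 90 min = 08:53.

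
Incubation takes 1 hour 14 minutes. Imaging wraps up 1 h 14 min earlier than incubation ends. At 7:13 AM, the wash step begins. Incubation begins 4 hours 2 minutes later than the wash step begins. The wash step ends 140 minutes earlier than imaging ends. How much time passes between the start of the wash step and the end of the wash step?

Incubation starts at 7:13 AM + 242 min = 11:15 AM.
Incubation ends at 11:15 AM + 74 min = 12:29 PM.
Imaging ends at 12:29 PM − 74 min = 11:15 AM.
The wash step ends at 11:15 AM − 140 min = 8:55 AM.
From 7:13 AM to 8:55 AM is 1 h 42 min.

1 h 42 min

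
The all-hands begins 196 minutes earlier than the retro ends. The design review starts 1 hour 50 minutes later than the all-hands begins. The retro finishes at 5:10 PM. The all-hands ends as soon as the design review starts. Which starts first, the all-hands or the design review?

the all-hands

The all-hands starts at 5:10 PM − 196 min = 1:54 PM.
The design review starts at 1:54 PM + 110 min = 3:44 PM.
The all-hands starts at 1:54 PM and the design review starts at 3:44 PM, so the all-hands is first.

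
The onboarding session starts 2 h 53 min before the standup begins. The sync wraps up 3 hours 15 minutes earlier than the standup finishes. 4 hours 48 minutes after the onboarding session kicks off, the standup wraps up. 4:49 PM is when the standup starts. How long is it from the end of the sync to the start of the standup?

The onboarding session starts at 4:49 PM − 173 min = 1:56 PM.
The standup ends at 1:56 PM + 288 min = 6:44 PM.
The sync ends at 6:44 PM − 195 min = 3:29 PM.
From 3:29 PM to 4:49 PM is 1 hour 20 minutes.

1 hour 20 minutes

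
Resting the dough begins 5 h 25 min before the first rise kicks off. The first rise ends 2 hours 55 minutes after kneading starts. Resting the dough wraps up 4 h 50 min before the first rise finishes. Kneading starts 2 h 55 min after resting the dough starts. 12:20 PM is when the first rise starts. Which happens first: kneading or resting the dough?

resting the dough

Resting the dough starts at 12:20 PM − 325 min = 6:55 AM.
Kneading starts at 6:55 AM + 175 min = 9:50 AM.
Kneading starts at 9:50 AM and resting the dough starts at 6:55 AM, so resting the dough is first.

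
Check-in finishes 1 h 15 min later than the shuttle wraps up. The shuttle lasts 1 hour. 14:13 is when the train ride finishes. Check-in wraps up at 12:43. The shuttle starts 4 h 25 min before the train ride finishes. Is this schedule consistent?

No

The shuttle starts at 14:13 − 265 min = 09:48.
The shuttle ends at 09:48 + 60 min = 10:48.
Check-in ends at 10:48 + 75 min = 12:03.
But check-in is also said to end at 12:43 — a 40-minute conflict.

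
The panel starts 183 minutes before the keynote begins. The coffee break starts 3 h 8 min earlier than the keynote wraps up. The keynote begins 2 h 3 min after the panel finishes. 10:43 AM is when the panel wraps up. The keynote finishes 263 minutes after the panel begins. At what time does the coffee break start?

The keynote starts at 10:43 AM + 123 min = 12:46 PM.
The panel starts at 12:46 PM − 183 min = 9:43 AM.
The keynote ends at 9:43 AM + 263 min = 2:06 PM.
The coffee break starts at 2:06 PM − 188 min = 10:58 AM.

10:58 AM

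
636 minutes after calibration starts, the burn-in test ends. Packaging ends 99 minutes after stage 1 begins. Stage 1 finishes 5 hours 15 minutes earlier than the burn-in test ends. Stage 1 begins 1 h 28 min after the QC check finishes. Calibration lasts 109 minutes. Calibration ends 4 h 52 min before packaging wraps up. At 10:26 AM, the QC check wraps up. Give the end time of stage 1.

12:13 PM

Stage 1 starts at 10:26 AM + 88 min = 11:54 AM.
Packaging ends at 11:54 AM + 99 min = 1:33 PM.
Calibration ends at 1:33 PM − 292 min = 8:41 AM.
Calibration starts at 8:41 AM − 109 min = 6:52 AM.
The burn-in test ends at 6:52 AM + 636 min = 5:28 PM.
Stage 1 ends at 5:28 PM − 315 min = 12:13 PM.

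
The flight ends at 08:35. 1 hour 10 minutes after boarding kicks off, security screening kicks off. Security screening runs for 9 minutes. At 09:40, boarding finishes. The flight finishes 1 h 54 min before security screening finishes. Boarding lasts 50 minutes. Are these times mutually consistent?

No

Boarding starts at 09:40 − 50 min = 08:50.
Security screening starts at 08:50 + 70 min = 10:00.
Security screening ends at 10:00 + 9 min = 10:09.
The flight ends at 10:09 − 114 min = 08:15.
But the flight is also said to end at 08:35 — a 20-minute conflict.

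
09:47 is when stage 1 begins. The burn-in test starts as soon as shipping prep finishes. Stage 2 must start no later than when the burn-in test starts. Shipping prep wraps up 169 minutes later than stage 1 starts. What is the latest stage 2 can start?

Shipping prep ends at 09:47 + 169 min = 12:36.
So the burn-in test starts at 12:36.
Stage 2 is bounded by the burn-in test, so the latest it can start is 12:36.

12:36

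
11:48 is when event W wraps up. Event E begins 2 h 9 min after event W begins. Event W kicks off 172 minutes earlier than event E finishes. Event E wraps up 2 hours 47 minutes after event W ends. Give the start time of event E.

13:52

Event E ends at 11:48 + 167 min = 14:35.
Event W starts at 14:35 − 172 min = 11:43.
Event E starts at 11:43 + 129 min = 13:52.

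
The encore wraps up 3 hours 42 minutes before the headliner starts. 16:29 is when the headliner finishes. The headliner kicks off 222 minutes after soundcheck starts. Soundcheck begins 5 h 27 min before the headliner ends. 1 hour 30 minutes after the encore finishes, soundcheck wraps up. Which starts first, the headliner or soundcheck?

Soundcheck starts at 16:29 − 327 min = 11:02.
The headliner starts at 11:02 + 222 min = 14:44.
The headliner starts at 14:44 and soundcheck starts at 11:02, so soundcheck is first.

soundcheck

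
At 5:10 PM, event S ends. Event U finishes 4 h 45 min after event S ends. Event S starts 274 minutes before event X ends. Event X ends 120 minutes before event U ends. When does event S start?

Event U ends at 5:10 PM + 285 min = 9:55 PM.
Event X ends at 9:55 PM − 120 min = 7:55 PM.
Event S starts at 7:55 PM − 274 min = 3:21 PM.

3:21 PM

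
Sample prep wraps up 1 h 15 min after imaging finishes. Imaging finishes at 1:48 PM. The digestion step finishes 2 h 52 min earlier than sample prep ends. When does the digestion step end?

Sample prep ends at 1:48 PM + 75 min = 3:03 PM.
The digestion step ends at 3:03 PM − 172 min = 12:11 PM.

12:11 PM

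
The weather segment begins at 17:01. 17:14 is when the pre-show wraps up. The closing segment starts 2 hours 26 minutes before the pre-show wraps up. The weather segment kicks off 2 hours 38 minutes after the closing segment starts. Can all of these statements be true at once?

No

The closing segment starts at 17:14 − 146 min = 14:48.
The weather segment starts at 14:48 + 158 min = 17:26.
But the weather segment is also said to start at 17:01 — a 25-minute conflict.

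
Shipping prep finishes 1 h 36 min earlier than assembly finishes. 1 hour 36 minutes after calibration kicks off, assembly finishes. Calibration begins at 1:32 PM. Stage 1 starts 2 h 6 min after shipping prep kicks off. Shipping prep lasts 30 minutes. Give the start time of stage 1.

3:08 PM

Assembly ends at 1:32 PM + 96 min = 3:08 PM.
Shipping prep ends at 3:08 PM − 96 min = 1:32 PM.
Shipping prep starts at 1:32 PM − 30 min = 1:02 PM.
Stage 1 starts at 1:02 PM + 126 min = 3:08 PM.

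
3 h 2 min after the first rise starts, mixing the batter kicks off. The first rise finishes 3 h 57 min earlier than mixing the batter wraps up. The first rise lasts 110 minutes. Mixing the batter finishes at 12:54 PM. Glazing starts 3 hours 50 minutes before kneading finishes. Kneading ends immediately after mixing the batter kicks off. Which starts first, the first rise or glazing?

The first rise ends at 12:54 PM − 237 min = 8:57 AM.
The first rise starts at 8:57 AM − 110 min = 7:07 AM.
Mixing the batter starts at 7:07 AM + 182 min = 10:09 AM.
So kneading ends at 10:09 AM.
Glazing starts at 10:09 AM − 230 min = 6:19 AM.
The first rise starts at 7:07 AM and glazing starts at 6:19 AM, so glazing is first.

glazing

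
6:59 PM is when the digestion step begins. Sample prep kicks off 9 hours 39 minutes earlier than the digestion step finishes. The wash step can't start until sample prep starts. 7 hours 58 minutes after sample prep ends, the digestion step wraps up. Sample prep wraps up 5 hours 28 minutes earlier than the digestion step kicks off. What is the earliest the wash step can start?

11:50 AM

Sample prep ends at 6:59 PM − 328 min = 1:31 PM.
The digestion step ends at 1:31 PM + 478 min = 9:29 PM.
Sample prep starts at 9:29 PM − 579 min = 11:50 AM.
The wash step is bounded by sample prep, so the earliest it can start is 11:50 AM.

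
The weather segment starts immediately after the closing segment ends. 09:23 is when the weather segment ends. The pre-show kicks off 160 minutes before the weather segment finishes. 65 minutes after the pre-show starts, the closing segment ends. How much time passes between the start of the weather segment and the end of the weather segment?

1 h 35 min

The pre-show starts at 09:23 − 160 min = 06:43.
The closing segment ends at 06:43 + 65 min = 07:48.
So the weather segment starts at 07:48.
From 07:48 to 09:23 is 1 h 35 min.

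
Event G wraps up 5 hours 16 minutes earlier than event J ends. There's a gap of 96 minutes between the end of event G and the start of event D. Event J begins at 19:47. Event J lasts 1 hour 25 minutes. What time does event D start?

Event J ends at 19:47 + 85 min = 21:12.
Event G ends at 21:12 − 316 min = 15:56.
Event D starts at 15:56 + 96 min = 17:32.

17:32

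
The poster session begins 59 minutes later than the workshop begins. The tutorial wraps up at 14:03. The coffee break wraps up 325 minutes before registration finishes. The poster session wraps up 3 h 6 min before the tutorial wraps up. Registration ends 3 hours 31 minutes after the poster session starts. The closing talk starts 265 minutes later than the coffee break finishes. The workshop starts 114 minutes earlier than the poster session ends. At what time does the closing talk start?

12:33

The poster session ends at 14:03 − 186 min = 10:57.
The workshop starts at 10:57 − 114 min = 09:03.
The poster session starts at 09:03 + 59 min = 10:02.
Registration ends at 10:02 + 211 min = 13:33.
The coffee break ends at 13:33 − 325 min = 08:08.
The closing talk starts at 08:08 + 265 min = 12:33.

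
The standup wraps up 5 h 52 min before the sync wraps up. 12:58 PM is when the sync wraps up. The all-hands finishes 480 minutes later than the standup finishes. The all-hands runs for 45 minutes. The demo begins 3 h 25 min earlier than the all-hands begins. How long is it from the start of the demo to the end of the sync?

2 hours 2 minutes

The standup ends at 12:58 PM − 352 min = 7:06 AM.
The all-hands ends at 7:06 AM + 480 min = 3:06 PM.
The all-hands starts at 3:06 PM − 45 min = 2:21 PM.
The demo starts at 2:21 PM − 205 min = 10:56 AM.
From 10:56 AM to 12:58 PM is 2 hours 2 minutes.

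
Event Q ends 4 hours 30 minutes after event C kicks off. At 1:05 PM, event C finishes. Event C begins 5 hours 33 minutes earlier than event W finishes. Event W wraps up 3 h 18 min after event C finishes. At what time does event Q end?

3:20 PM

Event W ends at 1:05 PM + 198 min = 4:23 PM.
Event C starts at 4:23 PM − 333 min = 10:50 AM.
Event Q ends at 10:50 AM + 270 min = 3:20 PM.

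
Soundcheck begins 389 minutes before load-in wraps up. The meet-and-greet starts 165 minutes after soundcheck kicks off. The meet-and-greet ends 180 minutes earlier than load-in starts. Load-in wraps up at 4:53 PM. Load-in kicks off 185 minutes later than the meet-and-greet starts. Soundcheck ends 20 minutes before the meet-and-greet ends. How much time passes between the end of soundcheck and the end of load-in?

Soundcheck starts at 4:53 PM − 389 min = 10:24 AM.
The meet-and-greet starts at 10:24 AM + 165 min = 1:09 PM.
Load-in starts at 1:09 PM + 185 min = 4:14 PM.
The meet-and-greet ends at 4:14 PM − 180 min = 1:14 PM.
Soundcheck ends at 1:14 PM − 20 min = 12:54 PM.
From 12:54 PM to 4:53 PM is 239 minutes.

239 minutes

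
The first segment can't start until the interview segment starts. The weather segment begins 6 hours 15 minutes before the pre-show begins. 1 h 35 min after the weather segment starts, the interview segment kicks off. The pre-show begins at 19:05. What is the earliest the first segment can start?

14:25

The weather segment starts at 19:05 − 375 min = 12:50.
The interview segment starts at 12:50 + 95 min = 14:25.
The first segment is bounded by the interview segment, so the earliest it can start is 14:25.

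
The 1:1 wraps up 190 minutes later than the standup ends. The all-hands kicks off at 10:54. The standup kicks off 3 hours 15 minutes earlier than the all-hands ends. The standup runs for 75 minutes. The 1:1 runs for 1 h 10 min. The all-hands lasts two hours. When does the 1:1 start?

The all-hands ends at 10:54 + 120 min = 12:54.
The standup starts at 12:54 − 195 min = 09:39.
The standup ends at 09:39 + 75 min = 10:54.
The 1:1 ends at 10:54 + 190 min = 14:04.
The 1:1 starts at 14:04 − 70 min = 12:54.

12:54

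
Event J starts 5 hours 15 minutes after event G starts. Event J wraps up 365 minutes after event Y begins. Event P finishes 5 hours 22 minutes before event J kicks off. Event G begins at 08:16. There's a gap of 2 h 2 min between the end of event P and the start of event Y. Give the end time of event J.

16:16

Event J starts at 08:16 + 315 min = 13:31.
Event P ends at 13:31 − 322 min = 08:09.
Event Y starts at 08:09 + 122 min = 10:11.
Event J ends at 10:11 + 365 min = 16:16.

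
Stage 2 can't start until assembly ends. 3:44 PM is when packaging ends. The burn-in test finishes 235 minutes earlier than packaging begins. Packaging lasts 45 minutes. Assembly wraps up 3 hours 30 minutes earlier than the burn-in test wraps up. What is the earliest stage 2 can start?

Packaging starts at 3:44 PM − 45 min = 2:59 PM.
The burn-in test ends at 2:59 PM − 235 min = 11:04 AM.
Assembly ends at 11:04 AM − 210 min = 7:34 AM.
Stage 2 is bounded by assembly, so the earliest it can start is 7:34 AM.

7:34 AM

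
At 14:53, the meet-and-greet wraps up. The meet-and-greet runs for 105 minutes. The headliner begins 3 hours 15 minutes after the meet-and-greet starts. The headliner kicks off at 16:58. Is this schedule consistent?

The meet-and-greet starts at 14:53 − 105 min = 13:08.
The headliner starts at 13:08 + 195 min = 16:23.
But the headliner is also said to start at 16:58 — a 35-minute conflict.

No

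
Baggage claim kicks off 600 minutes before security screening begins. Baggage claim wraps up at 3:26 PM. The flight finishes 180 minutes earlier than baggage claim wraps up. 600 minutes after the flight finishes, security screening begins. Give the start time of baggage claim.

The flight ends at 3:26 PM − 180 min = 12:26 PM.
Security screening starts at 12:26 PM + 600 min = 10:26 PM.
Baggage claim starts at 10:26 PM − 600 min = 12:26 PM.

12:26 PM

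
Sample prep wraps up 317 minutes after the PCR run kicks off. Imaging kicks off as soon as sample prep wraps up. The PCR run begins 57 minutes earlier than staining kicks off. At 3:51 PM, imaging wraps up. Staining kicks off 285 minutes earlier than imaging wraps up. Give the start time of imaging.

Staining starts at 3:51 PM − 285 min = 11:06 AM.
The PCR run starts at 11:06 AM − 57 min = 10:09 AM.
Sample prep ends at 10:09 AM + 317 min = 3:26 PM.
So imaging starts at 3:26 PM.

3:26 PM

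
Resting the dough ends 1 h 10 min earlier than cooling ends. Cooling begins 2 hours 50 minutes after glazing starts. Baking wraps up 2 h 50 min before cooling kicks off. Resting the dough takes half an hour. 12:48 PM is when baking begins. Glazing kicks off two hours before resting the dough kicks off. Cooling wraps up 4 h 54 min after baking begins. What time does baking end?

2:02 PM

Cooling ends at 12:48 PM + 294 min = 5:42 PM.
Resting the dough ends at 5:42 PM − 70 min = 4:32 PM.
Resting the dough starts at 4:32 PM − 30 min = 4:02 PM.
Glazing starts at 4:02 PM − 120 min = 2:02 PM.
Cooling starts at 2:02 PM + 170 min = 4:52 PM.
Baking ends at 4:52 PM − 170 min = 2:02 PM.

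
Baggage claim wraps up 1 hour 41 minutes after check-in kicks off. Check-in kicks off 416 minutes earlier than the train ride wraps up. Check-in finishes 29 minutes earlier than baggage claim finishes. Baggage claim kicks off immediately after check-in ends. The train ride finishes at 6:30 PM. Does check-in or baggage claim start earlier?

check-in

Check-in starts at 6:30 PM − 416 min = 11:34 AM.
Baggage claim ends at 11:34 AM + 101 min = 1:15 PM.
Check-in ends at 1:15 PM − 29 min = 12:46 PM.
So baggage claim starts at 12:46 PM.
Check-in starts at 11:34 AM and baggage claim starts at 12:46 PM, so check-in is first.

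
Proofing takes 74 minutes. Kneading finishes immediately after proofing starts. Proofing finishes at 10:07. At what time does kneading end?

08:53

Proofing starts at 10:07 − 74 min = 08:53.
So kneading ends at 08:53.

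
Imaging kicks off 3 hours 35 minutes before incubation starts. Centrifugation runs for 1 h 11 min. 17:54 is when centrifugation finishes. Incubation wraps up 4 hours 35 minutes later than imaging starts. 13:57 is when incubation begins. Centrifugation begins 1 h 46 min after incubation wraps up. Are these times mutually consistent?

Yes

Imaging starts at 13:57 − 215 min = 10:22.
Incubation ends at 10:22 + 275 min = 14:57.
Centrifugation starts at 14:57 + 106 min = 16:43.
Centrifugation ends at 16:43 + 71 min = 17:54.
That matches the stated 17:54, so the schedule is consistent.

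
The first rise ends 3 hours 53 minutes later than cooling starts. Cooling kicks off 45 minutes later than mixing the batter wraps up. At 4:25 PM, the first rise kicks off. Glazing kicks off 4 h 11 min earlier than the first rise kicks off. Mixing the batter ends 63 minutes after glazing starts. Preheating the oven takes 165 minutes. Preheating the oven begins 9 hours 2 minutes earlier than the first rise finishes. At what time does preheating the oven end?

11:38 AM

Glazing starts at 4:25 PM − 251 min = 12:14 PM.
Mixing the batter ends at 12:14 PM + 63 min = 1:17 PM.
Cooling starts at 1:17 PM + 45 min = 2:02 PM.
The first rise ends at 2:02 PM + 233 min = 5:55 PM.
Preheating the oven starts at 5:55 PM − 542 min = 8:53 AM.
Preheating the oven ends at 8:53 AM + 165 min = 11:38 AM.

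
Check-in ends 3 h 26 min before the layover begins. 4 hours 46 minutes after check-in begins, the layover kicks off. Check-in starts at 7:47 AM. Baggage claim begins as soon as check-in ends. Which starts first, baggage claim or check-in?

check-in

The layover starts at 7:47 AM + 286 min = 12:33 PM.
Check-in ends at 12:33 PM − 206 min = 9:07 AM.
So baggage claim starts at 9:07 AM.
Baggage claim starts at 9:07 AM and check-in starts at 7:47 AM, so check-in is first.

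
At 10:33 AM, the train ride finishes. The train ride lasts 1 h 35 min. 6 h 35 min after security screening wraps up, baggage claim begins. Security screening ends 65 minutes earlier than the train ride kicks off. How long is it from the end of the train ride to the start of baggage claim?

The train ride starts at 10:33 AM − 95 min = 8:58 AM.
Security screening ends at 8:58 AM − 65 min = 7:53 AM.
Baggage claim starts at 7:53 AM + 395 min = 2:28 PM.
From 10:33 AM to 2:28 PM is 235 minutes.

235 minutes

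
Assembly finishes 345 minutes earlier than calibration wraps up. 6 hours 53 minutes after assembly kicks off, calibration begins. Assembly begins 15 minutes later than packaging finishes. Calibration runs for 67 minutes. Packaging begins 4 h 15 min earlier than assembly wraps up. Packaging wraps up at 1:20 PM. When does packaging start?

11:35 AM

Assembly starts at 1:20 PM + 15 min = 1:35 PM.
Calibration starts at 1:35 PM + 413 min = 8:28 PM.
Calibration ends at 8:28 PM + 67 min = 9:35 PM.
Assembly ends at 9:35 PM − 345 min = 3:50 PM.
Packaging starts at 3:50 PM − 255 min = 11:35 AM.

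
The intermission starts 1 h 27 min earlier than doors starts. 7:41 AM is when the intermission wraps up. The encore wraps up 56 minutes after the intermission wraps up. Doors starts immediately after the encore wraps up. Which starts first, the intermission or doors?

the intermission

The encore ends at 7:41 AM + 56 min = 8:37 AM.
So doors starts at 8:37 AM.
The intermission starts at 8:37 AM − 87 min = 7:10 AM.
The intermission starts at 7:10 AM and doors starts at 8:37 AM, so the intermission is first.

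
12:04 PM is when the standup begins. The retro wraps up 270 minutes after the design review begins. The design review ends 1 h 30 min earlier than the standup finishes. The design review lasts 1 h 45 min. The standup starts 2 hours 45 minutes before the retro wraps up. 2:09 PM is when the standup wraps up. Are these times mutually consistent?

The design review ends at 2:09 PM − 90 min = 12:39 PM.
The design review starts at 12:39 PM − 105 min = 10:54 AM.
The retro ends at 10:54 AM + 270 min = 3:24 PM.
The standup starts at 3:24 PM − 165 min = 12:39 PM.
But the standup is also said to start at 12:04 PM — a 35-minute conflict.

No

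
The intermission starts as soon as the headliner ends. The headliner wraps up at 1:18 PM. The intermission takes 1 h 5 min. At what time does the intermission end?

The intermission starts at 1:18 PM.
The intermission ends at 1:18 PM + 65 min = 2:23 PM.

2:23 PM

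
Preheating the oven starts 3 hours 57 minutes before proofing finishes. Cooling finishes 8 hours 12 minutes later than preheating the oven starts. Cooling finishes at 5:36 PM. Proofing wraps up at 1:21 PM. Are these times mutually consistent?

Preheating the oven starts at 1:21 PM − 237 min = 9:24 AM.
Cooling ends at 9:24 AM + 492 min = 5:36 PM.
That matches the stated 5:36 PM, so the schedule is consistent.

Yes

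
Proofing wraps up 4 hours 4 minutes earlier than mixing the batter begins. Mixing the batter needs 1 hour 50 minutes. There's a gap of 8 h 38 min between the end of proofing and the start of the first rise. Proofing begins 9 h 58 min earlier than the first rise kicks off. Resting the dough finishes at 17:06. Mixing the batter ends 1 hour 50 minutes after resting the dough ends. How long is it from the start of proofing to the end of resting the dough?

324 minutes

Mixing the batter ends at 17:06 + 110 min = 18:56.
Mixing the batter starts at 18:56 − 110 min = 17:06.
Proofing ends at 17:06 − 244 min = 13:02.
The first rise starts at 13:02 + 518 min = 21:40.
Proofing starts at 21:40 − 598 min = 11:42.
From 11:42 to 17:06 is 324 minutes.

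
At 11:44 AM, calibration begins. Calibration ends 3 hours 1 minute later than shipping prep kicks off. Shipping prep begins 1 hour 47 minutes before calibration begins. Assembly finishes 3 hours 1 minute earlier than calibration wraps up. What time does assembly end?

9:57 AM

Shipping prep starts at 11:44 AM − 107 min = 9:57 AM.
Calibration ends at 9:57 AM + 181 min = 12:58 PM.
Assembly ends at 12:58 PM − 181 min = 9:57 AM.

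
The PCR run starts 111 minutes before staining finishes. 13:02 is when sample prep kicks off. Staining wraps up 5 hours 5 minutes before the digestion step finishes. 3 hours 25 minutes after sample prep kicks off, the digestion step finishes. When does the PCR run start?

The digestion step ends at 13:02 + 205 min = 16:27.
Staining ends at 16:27 − 305 min = 11:22.
The PCR run starts at 11:22 − 111 min = 09:31.

09:31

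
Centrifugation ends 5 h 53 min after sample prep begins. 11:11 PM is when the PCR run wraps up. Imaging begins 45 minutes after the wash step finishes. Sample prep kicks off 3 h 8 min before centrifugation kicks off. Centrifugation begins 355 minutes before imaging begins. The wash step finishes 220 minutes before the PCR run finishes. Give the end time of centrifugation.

The wash step ends at 11:11 PM − 220 min = 7:31 PM.
Imaging starts at 7:31 PM + 45 min = 8:16 PM.
Centrifugation starts at 8:16 PM − 355 min = 2:21 PM.
Sample prep starts at 2:21 PM − 188 min = 11:13 AM.
Centrifugation ends at 11:13 AM + 353 min = 5:06 PM.

5:06 PM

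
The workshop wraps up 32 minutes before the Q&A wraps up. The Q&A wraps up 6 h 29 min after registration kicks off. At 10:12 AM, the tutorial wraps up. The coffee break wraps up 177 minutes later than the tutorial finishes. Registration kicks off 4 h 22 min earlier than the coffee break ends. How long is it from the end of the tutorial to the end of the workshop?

The coffee break ends at 10:12 AM + 177 min = 1:09 PM.
Registration starts at 1:09 PM − 262 min = 8:47 AM.
The Q&A ends at 8:47 AM + 389 min = 3:16 PM.
The workshop ends at 3:16 PM − 32 min = 2:44 PM.
From 10:12 AM to 2:44 PM is 272 minutes.

272 minutes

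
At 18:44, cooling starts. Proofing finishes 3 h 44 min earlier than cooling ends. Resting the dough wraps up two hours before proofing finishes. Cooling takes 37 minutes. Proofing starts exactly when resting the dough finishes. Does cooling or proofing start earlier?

Cooling ends at 18:44 + 37 min = 19:21.
Proofing ends at 19:21 − 224 min = 15:37.
Resting the dough ends at 15:37 − 120 min = 13:37.
So proofing starts at 13:37.
Cooling starts at 18:44 and proofing starts at 13:37, so proofing is first.

proofing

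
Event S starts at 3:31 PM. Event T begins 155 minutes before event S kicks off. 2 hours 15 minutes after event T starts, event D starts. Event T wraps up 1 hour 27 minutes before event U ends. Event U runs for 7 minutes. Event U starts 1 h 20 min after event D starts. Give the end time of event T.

Event T starts at 3:31 PM − 155 min = 12:56 PM.
Event D starts at 12:56 PM + 135 min = 3:11 PM.
Event U starts at 3:11 PM + 80 min = 4:31 PM.
Event U ends at 4:31 PM + 7 min = 4:38 PM.
Event T ends at 4:38 PM − 87 min = 3:11 PM.

3:11 PM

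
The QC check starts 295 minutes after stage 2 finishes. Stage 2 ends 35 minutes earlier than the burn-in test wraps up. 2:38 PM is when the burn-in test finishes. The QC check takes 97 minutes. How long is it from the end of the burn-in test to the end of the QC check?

Stage 2 ends at 2:38 PM − 35 min = 2:03 PM.
The QC check starts at 2:03 PM + 295 min = 6:58 PM.
The QC check ends at 6:58 PM + 97 min = 8:35 PM.
From 2:38 PM to 8:35 PM is 5 h 57 min.

5 h 57 min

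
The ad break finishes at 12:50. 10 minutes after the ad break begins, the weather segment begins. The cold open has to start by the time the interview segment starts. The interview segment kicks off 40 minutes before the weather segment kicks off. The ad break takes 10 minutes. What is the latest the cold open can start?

12:10

The ad break starts at 12:50 − 10 min = 12:40.
The weather segment starts at 12:40 + 10 min = 12:50.
The interview segment starts at 12:50 − 40 min = 12:10.
The cold open is bounded by the interview segment, so the latest it can start is 12:10.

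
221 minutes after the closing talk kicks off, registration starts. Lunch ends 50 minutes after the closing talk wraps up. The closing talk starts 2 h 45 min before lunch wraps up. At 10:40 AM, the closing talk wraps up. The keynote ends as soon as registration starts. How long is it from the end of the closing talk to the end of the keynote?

1 hour 46 minutes

Lunch ends at 10:40 AM + 50 min = 11:30 AM.
The closing talk starts at 11:30 AM − 165 min = 8:45 AM.
Registration starts at 8:45 AM + 221 min = 12:26 PM.
So the keynote ends at 12:26 PM.
From 10:40 AM to 12:26 PM is 1 hour 46 minutes.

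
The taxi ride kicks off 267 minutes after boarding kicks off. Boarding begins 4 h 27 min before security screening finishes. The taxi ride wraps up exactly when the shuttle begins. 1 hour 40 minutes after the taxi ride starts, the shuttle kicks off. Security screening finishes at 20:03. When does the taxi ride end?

21:43

Boarding starts at 20:03 − 267 min = 15:36.
The taxi ride starts at 15:36 + 267 min = 20:03.
The shuttle starts at 20:03 + 100 min = 21:43.
So the taxi ride ends at 21:43.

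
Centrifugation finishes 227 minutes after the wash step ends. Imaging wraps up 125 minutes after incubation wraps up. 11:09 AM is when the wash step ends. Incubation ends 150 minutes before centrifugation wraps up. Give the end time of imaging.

Centrifugation ends at 11:09 AM + 227 min = 2:56 PM.
Incubation ends at 2:56 PM − 150 min = 12:26 PM.
Imaging ends at 12:26 PM + 125 min = 2:31 PM.

2:31 PM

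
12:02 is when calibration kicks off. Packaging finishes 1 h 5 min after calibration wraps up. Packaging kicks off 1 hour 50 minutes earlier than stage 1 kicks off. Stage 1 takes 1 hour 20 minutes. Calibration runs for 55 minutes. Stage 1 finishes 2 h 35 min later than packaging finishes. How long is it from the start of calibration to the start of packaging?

85 minutes

Calibration ends at 12:02 + 55 min = 12:57.
Packaging ends at 12:57 + 65 min = 14:02.
Stage 1 ends at 14:02 + 155 min = 16:37.
Stage 1 starts at 16:37 − 80 min = 15:17.
Packaging starts at 15:17 − 110 min = 13:27.
From 12:02 to 13:27 is 85 minutes.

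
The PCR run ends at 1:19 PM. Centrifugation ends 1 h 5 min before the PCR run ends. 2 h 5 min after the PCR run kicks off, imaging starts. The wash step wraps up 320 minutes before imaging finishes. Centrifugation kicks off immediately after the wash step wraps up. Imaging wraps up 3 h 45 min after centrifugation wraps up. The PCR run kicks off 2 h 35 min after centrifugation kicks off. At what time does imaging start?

3:19 PM

Centrifugation ends at 1:19 PM − 65 min = 12:14 PM.
Imaging ends at 12:14 PM + 225 min = 3:59 PM.
The wash step ends at 3:59 PM − 320 min = 10:39 AM.
So centrifugation starts at 10:39 AM.
The PCR run starts at 10:39 AM + 155 min = 1:14 PM.
Imaging starts at 1:14 PM + 125 min = 3:19 PM.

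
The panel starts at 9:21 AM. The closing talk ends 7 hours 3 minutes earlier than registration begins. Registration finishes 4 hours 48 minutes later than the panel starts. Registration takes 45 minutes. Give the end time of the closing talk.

6:21 AM

Registration ends at 9:21 AM + 288 min = 2:09 PM.
Registration starts at 2:09 PM − 45 min = 1:24 PM.
The closing talk ends at 1:24 PM − 423 min = 6:21 AM.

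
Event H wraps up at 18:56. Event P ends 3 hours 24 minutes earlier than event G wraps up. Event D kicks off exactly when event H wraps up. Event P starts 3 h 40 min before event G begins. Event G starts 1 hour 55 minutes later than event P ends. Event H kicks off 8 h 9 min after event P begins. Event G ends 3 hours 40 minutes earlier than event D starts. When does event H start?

18:16

Event D starts at 18:56.
Event G ends at 18:56 − 220 min = 15:16.
Event P ends at 15:16 − 204 min = 11:52.
Event G starts at 11:52 + 115 min = 13:47.
Event P starts at 13:47 − 220 min = 10:07.
Event H starts at 10:07 + 489 min = 18:16.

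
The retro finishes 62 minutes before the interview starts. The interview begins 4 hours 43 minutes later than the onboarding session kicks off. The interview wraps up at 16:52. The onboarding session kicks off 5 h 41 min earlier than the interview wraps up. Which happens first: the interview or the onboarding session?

the onboarding session

The onboarding session starts at 16:52 − 341 min = 11:11.
The interview starts at 11:11 + 283 min = 15:54.
The interview starts at 15:54 and the onboarding session starts at 11:11, so the onboarding session is first.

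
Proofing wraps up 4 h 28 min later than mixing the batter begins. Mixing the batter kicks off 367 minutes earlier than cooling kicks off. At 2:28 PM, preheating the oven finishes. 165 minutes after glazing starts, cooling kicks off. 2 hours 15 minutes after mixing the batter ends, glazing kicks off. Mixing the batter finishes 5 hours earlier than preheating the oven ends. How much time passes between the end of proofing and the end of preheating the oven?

Mixing the batter ends at 2:28 PM − 300 min = 9:28 AM.
Glazing starts at 9:28 AM + 135 min = 11:43 AM.
Cooling starts at 11:43 AM + 165 min = 2:28 PM.
Mixing the batter starts at 2:28 PM − 367 min = 8:21 AM.
Proofing ends at 8:21 AM + 268 min = 12:49 PM.
From 12:49 PM to 2:28 PM is 1 h 39 min.

1 h 39 min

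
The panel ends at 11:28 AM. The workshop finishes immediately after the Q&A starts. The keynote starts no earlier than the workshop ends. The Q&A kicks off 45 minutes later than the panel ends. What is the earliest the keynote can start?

The Q&A starts at 11:28 AM + 45 min = 12:13 PM.
So the workshop ends at 12:13 PM.
The keynote is bounded by the workshop, so the earliest it can start is 12:13 PM.

12:13 PM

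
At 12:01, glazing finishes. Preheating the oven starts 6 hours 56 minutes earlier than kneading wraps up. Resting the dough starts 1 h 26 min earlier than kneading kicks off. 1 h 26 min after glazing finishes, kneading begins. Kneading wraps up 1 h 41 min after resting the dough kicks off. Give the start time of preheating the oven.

06:46

Kneading starts at 12:01 + 86 min = 13:27.
Resting the dough starts at 13:27 − 86 min = 12:01.
Kneading ends at 12:01 + 101 min = 13:42.
Preheating the oven starts at 13:42 − 416 min = 06:46.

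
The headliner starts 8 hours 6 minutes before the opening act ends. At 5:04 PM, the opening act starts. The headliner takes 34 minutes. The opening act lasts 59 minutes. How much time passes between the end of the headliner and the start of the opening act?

6 hours 33 minutes

The opening act ends at 5:04 PM + 59 min = 6:03 PM.
The headliner starts at 6:03 PM − 486 min = 9:57 AM.
The headliner ends at 9:57 AM + 34 min = 10:31 AM.
From 10:31 AM to 5:04 PM is 6 hours 33 minutes.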